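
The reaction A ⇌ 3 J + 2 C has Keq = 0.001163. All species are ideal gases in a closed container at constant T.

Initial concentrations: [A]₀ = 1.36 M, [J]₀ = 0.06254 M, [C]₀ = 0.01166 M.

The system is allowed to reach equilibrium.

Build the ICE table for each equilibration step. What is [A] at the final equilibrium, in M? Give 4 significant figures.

[A]_eq = 1.268 M

Q₀ = 2.4453e-08 vs Keq = 0.001163 ⇒ Q<K, forward
Step 1:
                  A         J         C
  init         1.36   0.06254   0.01166
  Δ        -0.09185    0.2755    0.1837
  eq          1.268    0.3381    0.1954
  solve Keq expr → x = 0.09185; check Q = 0.001163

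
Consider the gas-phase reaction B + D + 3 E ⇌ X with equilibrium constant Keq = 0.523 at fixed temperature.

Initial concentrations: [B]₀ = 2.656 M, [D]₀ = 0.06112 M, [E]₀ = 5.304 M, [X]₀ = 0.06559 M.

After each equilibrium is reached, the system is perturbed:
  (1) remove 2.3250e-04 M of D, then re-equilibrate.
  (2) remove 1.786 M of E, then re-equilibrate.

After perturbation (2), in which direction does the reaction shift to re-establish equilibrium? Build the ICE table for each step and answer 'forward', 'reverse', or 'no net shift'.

Q₀ = 0.002708 vs Keq = 0.523 ⇒ Q<K, forward
Step 1:
                   B          D          E          X
  I            2.656    0.06112      5.304    0.06559
  C         -0.06043   -0.06043    -0.1813    0.06043
  E            2.596 6.9056e-04      5.123      0.126
  solve Keq expr → x = 0.06043; check Q = 0.523
Then remove 2.3250e-04 M of D.
Step 2:
                   B          D          E          X
  I            2.596 4.5806e-04      5.123      0.126
  C       2.3089e-04 2.3089e-04 6.9268e-04 -2.3089e-04
  E            2.596 6.8896e-04      5.123     0.1258
  solve Keq expr → x = -2.3089e-04; check Q = 0.523
Then remove 1.786 M of E.
Step 3:
                   B          D          E          X
  I            2.596 6.8896e-04      3.337     0.1258
  C         0.001756   0.001756   0.005267  -0.001756
  E            2.598   0.002444      3.343      0.124
  solve Keq expr → x = -0.001756; check Q = 0.523

Direction: reverse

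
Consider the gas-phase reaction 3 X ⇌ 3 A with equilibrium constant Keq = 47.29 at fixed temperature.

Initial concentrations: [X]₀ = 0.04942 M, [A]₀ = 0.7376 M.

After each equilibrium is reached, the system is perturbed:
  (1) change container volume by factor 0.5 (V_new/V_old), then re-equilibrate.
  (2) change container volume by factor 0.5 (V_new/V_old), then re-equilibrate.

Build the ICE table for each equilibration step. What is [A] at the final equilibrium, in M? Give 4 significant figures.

[A]_eq = 2.466 M

Q₀ = 3325 vs Keq = 47.29 ⇒ Q>K, reverse
Step 1:
                   X          A
  Initial    0.04942     0.7376
  Change      0.1211    -0.1211
  Equil       0.1705     0.6165
  solve Keq expr → x = -0.04036; check Q = 47.29
Then change container volume by factor 0.5 (V_new/V_old).
Step 2:
                   X          A
  Initial      0.341      1.233
  Change           0          0
  Equil        0.341      1.233
  solve Keq expr → x = 0; check Q = 47.29
Then change container volume by factor 0.5 (V_new/V_old).
Step 3:
                   X          A
  Initial      0.682      2.466
  Change           0          0
  Equil        0.682      2.466
  solve Keq expr → x = 0; check Q = 47.29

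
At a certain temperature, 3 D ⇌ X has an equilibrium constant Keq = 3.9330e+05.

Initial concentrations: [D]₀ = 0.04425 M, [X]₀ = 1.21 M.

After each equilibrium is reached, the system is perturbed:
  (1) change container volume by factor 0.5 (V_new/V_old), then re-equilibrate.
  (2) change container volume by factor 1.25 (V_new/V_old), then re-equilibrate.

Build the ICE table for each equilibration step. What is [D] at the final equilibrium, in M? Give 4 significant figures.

[D]_eq = 0.01706 M

Q₀ = 1.3965e+04 vs Keq = 3.9330e+05 ⇒ Q<K, forward
Step 1:
                  D         X
  Initial   0.04425      1.21
  Change   -0.02967  0.009889
  Equil     0.01458      1.22
  solve Keq expr → x = 0.009889; check Q = 3.9330e+05
Then change container volume by factor 0.5 (V_new/V_old).
Step 2:
                  D         X
  Initial   0.02917      2.44
  Change   -0.01078  0.003595
  Equil     0.01838     2.443
  solve Keq expr → x = 0.003595; check Q = 3.9330e+05
Then change container volume by factor 1.25 (V_new/V_old).
Step 3:
                  D         X
  Initial   0.01471     1.955
  Change   0.002357 -7.8554e-04
  Equil     0.01706     1.954
  solve Keq expr → x = -7.8554e-04; check Q = 3.9330e+05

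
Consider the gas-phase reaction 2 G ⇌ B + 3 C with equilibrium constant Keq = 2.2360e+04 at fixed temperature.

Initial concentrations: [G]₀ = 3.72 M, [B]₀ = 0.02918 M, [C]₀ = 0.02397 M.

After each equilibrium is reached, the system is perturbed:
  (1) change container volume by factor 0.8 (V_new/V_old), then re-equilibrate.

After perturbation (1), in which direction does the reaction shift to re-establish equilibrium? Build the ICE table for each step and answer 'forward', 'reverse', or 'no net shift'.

Q₀ = 2.9040e-08 vs Keq = 2.2360e+04 ⇒ Q<K, forward
Step 1:
                    G           B           C
  I              3.72     0.02918     0.02397
  C            -3.605       1.803       5.408
  E            0.1146       1.832       5.432
  solve Keq expr → x = 1.803; check Q = 2.2360e+04
Then change container volume by factor 0.8 (V_new/V_old).
Step 2:
                    G           B           C
  I            0.1432        2.29        6.79
  C            0.0332     -0.0166     -0.0498
  E            0.1764       2.273        6.74
  solve Keq expr → x = -0.0166; check Q = 2.2360e+04

Direction: reverse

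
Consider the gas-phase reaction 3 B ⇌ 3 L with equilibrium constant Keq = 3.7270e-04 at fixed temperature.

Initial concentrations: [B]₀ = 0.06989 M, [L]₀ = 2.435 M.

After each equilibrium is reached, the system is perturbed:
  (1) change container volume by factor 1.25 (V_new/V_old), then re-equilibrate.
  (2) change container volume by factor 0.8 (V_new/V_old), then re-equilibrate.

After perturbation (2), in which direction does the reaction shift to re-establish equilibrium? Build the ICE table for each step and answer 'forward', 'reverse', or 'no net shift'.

Direction: no net shift

Q₀ = 4.2291e+04 vs Keq = 3.7270e-04 ⇒ Q>K, reverse
Step 1:
                    B           L
  Initial     0.06989       2.435
  Change        2.267      -2.267
  Equil         2.337      0.1682
  solve Keq expr → x = -0.7556; check Q = 3.7270e-04
Then change container volume by factor 1.25 (V_new/V_old).
Step 2:
                    B           L
  Initial       1.869      0.1345
  Change            0           0
  Equil         1.869      0.1345
  solve Keq expr → x = 0; check Q = 3.7270e-04
Then change container volume by factor 0.8 (V_new/V_old).
Step 3:
                    B           L
  Initial       2.337      0.1682
  Change            0           0
  Equil         2.337      0.1682
  solve Keq expr → x = 0; check Q = 3.7270e-04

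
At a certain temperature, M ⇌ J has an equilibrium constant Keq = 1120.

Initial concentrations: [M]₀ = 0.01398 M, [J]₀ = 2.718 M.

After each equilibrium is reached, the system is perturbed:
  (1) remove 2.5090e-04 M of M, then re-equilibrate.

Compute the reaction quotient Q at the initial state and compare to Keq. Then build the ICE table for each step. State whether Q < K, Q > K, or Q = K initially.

Q₀ = 194.4; Q < K (proceeds forward)

Q₀ = 194.4 vs Keq = 1120 ⇒ Q<K, forward
Step 1:
                    M           J
  init        0.01398       2.718
  Δ          -0.01154     0.01154
  eq         0.002437        2.73
  solve Keq expr → x = 0.01154; check Q = 1120
Then remove 2.5090e-04 M of M.
Step 2:
                    M           J
  init       0.002186        2.73
  Δ        2.5068e-04 -2.5068e-04
  eq         0.002437       2.729
  solve Keq expr → x = -2.5068e-04; check Q = 1120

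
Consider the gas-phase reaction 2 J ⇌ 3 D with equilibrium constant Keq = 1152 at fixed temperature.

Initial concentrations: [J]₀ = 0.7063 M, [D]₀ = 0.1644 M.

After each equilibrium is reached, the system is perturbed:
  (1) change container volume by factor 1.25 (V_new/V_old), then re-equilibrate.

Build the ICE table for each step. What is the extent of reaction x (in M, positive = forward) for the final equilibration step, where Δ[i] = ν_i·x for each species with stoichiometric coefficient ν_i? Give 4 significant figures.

x = 0.001476 M

Q₀ = 0.008907 vs Keq = 1152 ⇒ Q<K, forward
Step 1:
                  J         D
  Initial    0.7063    0.1644
  Change    -0.6691     1.004
  Equil     0.03719     1.168
  solve Keq expr → x = 0.3346; check Q = 1152
Then change container volume by factor 1.25 (V_new/V_old).
Step 2:
                  J         D
  Initial   0.02976    0.9344
  Change  -0.002952  0.004428
  Equil      0.0268    0.9389
  solve Keq expr → x = 0.001476; check Q = 1152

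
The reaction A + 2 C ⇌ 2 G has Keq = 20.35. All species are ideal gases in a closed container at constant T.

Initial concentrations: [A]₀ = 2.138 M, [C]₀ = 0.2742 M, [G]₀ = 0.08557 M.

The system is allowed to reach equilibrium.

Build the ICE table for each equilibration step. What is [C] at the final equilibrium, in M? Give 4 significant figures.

[C]_eq = 0.04849 M

Q₀ = 0.04555 vs Keq = 20.35 ⇒ Q<K, forward
Step 1:
                    A           C           G
  I             2.138      0.2742     0.08557
  C           -0.1129     -0.2257      0.2257
  E             2.025     0.04849      0.3113
  solve Keq expr → x = 0.1129; check Q = 20.35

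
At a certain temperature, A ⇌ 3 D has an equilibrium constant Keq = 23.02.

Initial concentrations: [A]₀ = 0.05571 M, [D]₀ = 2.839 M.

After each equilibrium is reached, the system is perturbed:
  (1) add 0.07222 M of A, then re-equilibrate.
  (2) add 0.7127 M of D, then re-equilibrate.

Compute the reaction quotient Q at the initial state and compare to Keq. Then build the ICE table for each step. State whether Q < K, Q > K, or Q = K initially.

Q₀ = 410.7 vs Keq = 23.02 ⇒ Q>K, reverse
Step 1:
                  A         D
  I         0.05571     2.839
  C          0.2844   -0.8533
  E          0.3401     1.986
  solve Keq expr → x = -0.2844; check Q = 23.02
Then add 0.07222 M of A.
Step 2:
                  A         D
  I          0.4124     1.986
  C         -0.0277   0.08311
  E          0.3847     2.069
  solve Keq expr → x = 0.0277; check Q = 23.02
Then add 0.7127 M of D.
Step 3:
                  A         D
  I          0.3847     2.782
  C          0.1551   -0.4654
  E          0.5398     2.316
  solve Keq expr → x = -0.1551; check Q = 23.02

Q₀ = 410.7; Q > K (proceeds reverse)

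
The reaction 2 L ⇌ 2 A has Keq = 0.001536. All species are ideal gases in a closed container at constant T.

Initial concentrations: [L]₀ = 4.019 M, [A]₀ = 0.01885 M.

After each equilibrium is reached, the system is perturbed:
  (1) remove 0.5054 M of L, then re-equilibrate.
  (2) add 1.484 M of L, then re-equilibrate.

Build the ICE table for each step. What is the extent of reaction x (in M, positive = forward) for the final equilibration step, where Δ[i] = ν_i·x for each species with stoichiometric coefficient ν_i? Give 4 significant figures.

Q₀ = 2.1998e-05 vs Keq = 0.001536 ⇒ Q<K, forward
Step 1:
                  L         A
  Initial     4.019   0.01885
  Change    -0.1334    0.1334
  Equil       3.886    0.1523
  solve Keq expr → x = 0.06672; check Q = 0.001536
Then remove 0.5054 M of L.
Step 2:
                  L         A
  Initial      3.38    0.1523
  Change    0.01906  -0.01906
  Equil       3.399    0.1332
  solve Keq expr → x = -0.00953; check Q = 0.001536
Then add 1.484 M of L.
Step 3:
                  L         A
  Initial     4.883    0.1332
  Change   -0.05597   0.05597
  Equil       4.827    0.1892
  solve Keq expr → x = 0.02798; check Q = 0.001536

x = 0.02798 M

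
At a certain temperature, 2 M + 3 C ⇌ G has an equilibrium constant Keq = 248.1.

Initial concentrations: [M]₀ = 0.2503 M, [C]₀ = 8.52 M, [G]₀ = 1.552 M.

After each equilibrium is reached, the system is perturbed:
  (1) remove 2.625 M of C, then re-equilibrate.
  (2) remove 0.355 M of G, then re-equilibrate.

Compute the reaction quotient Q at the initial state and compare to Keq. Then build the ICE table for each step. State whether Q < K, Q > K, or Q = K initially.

Q₀ = 0.04005; Q < K (proceeds forward)

Q₀ = 0.04005 vs Keq = 248.1 ⇒ Q<K, forward
Step 1:
                   M          C          G
  I           0.2503       8.52      1.552
  C          -0.2468    -0.3702     0.1234
  E         0.003532       8.15      1.675
  solve Keq expr → x = 0.1234; check Q = 248.1
Then remove 2.625 M of C.
Step 2:
                   M          C          G
  I         0.003532      5.525      1.675
  C         0.002786   0.004179  -0.001393
  E         0.006318      5.529      1.674
  solve Keq expr → x = -0.001393; check Q = 248.1
Then remove 0.355 M of G.
Step 3:
                   M          C          G
  I         0.006318      5.529      1.319
  C       -7.0744e-04  -0.001061 3.5372e-04
  E         0.005611      5.528      1.319
  solve Keq expr → x = 3.5372e-04; check Q = 248.1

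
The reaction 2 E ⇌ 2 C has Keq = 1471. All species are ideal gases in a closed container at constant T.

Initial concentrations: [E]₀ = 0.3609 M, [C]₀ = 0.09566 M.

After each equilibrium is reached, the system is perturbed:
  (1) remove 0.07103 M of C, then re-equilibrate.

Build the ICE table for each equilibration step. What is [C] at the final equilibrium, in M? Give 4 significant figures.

[C]_eq = 0.3757 M

Q₀ = 0.07026 vs Keq = 1471 ⇒ Q<K, forward
Step 1:
                    E           C
  init         0.3609     0.09566
  Δ           -0.3493      0.3493
  eq           0.0116       0.445
  solve Keq expr → x = 0.1746; check Q = 1471
Then remove 0.07103 M of C.
Step 2:
                    E           C
  init         0.0116      0.3739
  Δ         -0.001805    0.001805
  eq         0.009797      0.3757
  solve Keq expr → x = 9.0246e-04; check Q = 1471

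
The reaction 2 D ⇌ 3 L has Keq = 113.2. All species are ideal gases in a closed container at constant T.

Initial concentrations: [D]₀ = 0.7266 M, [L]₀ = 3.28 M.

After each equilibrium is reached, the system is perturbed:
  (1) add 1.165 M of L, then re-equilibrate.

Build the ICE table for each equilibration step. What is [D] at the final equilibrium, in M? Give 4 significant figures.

[D]_eq = 0.8336 M

Q₀ = 66.84 vs Keq = 113.2 ⇒ Q<K, forward
Step 1:
                   D          L
  I           0.7266       3.28
  C          -0.1212     0.1818
  E           0.6054      3.462
  solve Keq expr → x = 0.06061; check Q = 113.2
Then add 1.165 M of L.
Step 2:
                   D          L
  I           0.6054      4.627
  C           0.2282    -0.3423
  E           0.8336      4.285
  solve Keq expr → x = -0.1141; check Q = 113.2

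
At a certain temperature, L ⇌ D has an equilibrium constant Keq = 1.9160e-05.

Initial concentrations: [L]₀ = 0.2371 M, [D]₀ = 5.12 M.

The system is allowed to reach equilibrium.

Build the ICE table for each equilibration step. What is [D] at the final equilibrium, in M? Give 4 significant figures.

[D]_eq = 1.0264e-04 M

Q₀ = 21.59 vs Keq = 1.9160e-05 ⇒ Q>K, reverse
Step 1:
                  L         D
  Initial    0.2371      5.12
  Change       5.12     -5.12
  Equil       5.357 1.0264e-04
  solve Keq expr → x = -5.12; check Q = 1.9160e-05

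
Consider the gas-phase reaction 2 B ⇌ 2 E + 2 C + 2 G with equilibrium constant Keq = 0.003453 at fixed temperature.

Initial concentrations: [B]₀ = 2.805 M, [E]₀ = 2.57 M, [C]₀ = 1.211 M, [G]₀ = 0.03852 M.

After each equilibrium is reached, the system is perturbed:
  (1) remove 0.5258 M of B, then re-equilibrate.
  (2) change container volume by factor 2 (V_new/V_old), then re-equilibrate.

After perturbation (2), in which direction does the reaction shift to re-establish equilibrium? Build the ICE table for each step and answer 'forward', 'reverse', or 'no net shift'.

Direction: forward

Q₀ = 0.001827 vs Keq = 0.003453 ⇒ Q<K, forward
Step 1:
                  B         E         C         G
  Initial     2.805      2.57     1.211   0.03852
  Change   -0.01334   0.01334   0.01334   0.01334
  Equil       2.792     2.583     1.224   0.05186
  solve Keq expr → x = 0.006672; check Q = 0.003453
Then remove 0.5258 M of B.
Step 2:
                  B         E         C         G
  Initial     2.266     2.583     1.224   0.05186
  Change    0.00913  -0.00913  -0.00913  -0.00913
  Equil       2.275     2.574     1.215   0.04273
  solve Keq expr → x = -0.004565; check Q = 0.003453
Then change container volume by factor 2 (V_new/V_old).
Step 3:
                  B         E         C         G
  Initial     1.137     1.287    0.6076   0.02137
  Change   -0.05106   0.05106   0.05106   0.05106
  Equil       1.086     1.338    0.6587   0.07243
  solve Keq expr → x = 0.02553; check Q = 0.003453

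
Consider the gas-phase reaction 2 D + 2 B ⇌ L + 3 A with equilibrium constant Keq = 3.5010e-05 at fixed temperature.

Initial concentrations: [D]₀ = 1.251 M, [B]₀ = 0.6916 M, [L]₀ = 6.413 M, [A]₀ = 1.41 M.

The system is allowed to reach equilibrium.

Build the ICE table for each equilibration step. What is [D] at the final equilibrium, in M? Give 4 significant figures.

Q₀ = 24.02 vs Keq = 3.5010e-05 ⇒ Q>K, reverse
Step 1:
                    D           B           L           A
  init          1.251      0.6916       6.413        1.41
  Δ            0.9124      0.9124     -0.4562      -1.369
  eq            2.163       1.604       5.957     0.04136
  solve Keq expr → x = -0.4562; check Q = 3.5010e-05

[D]_eq = 2.163 M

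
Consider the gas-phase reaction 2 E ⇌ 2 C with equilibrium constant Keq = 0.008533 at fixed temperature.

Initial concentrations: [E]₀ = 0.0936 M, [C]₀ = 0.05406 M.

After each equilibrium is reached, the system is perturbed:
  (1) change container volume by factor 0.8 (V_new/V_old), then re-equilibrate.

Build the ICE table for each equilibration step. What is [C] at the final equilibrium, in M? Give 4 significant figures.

[C]_eq = 0.01561 M

Q₀ = 0.3336 vs Keq = 0.008533 ⇒ Q>K, reverse
Step 1:
                   E          C
  init        0.0936    0.05406
  Δ          0.04157   -0.04157
  eq          0.1352    0.01249
  solve Keq expr → x = -0.02079; check Q = 0.008533
Then change container volume by factor 0.8 (V_new/V_old).
Step 2:
                   E          C
  init         0.169    0.01561
  Δ                0          0
  eq           0.169    0.01561
  solve Keq expr → x = 0; check Q = 0.008533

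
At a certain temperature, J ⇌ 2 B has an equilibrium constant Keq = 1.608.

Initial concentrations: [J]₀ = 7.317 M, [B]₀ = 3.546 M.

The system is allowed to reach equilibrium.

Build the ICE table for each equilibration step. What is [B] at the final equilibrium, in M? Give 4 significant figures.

Q₀ = 1.718 vs Keq = 1.608 ⇒ Q>K, reverse
Step 1:
                    J           B
  I             7.317       3.546
  C           0.05187     -0.1037
  E             7.369       3.442
  solve Keq expr → x = -0.05187; check Q = 1.608

[B]_eq = 3.442 M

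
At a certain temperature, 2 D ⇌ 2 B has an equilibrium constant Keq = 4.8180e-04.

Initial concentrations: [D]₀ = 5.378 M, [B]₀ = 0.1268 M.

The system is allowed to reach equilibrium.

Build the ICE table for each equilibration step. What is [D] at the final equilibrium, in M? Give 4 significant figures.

Q₀ = 5.5590e-04 vs Keq = 4.8180e-04 ⇒ Q>K, reverse
Step 1:
                   D          B
  Initial      5.378     0.1268
  Change    0.008565  -0.008565
  Equil        5.387     0.1182
  solve Keq expr → x = -0.004283; check Q = 4.8180e-04

[D]_eq = 5.387 M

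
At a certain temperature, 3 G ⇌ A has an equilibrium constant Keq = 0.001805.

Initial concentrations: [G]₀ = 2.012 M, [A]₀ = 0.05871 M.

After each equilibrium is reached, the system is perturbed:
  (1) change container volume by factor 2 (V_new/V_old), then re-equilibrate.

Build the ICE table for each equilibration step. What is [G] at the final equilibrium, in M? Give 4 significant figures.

[G]_eq = 1.087 M

Q₀ = 0.007208 vs Keq = 0.001805 ⇒ Q>K, reverse
Step 1:
                  G         A
  init        2.012   0.05871
  Δ          0.1234  -0.04113
  eq          2.135   0.01758
  solve Keq expr → x = -0.04113; check Q = 0.001805
Then change container volume by factor 2 (V_new/V_old).
Step 2:
                  G         A
  init        1.068  0.008788
  Δ         0.01941 -0.006469
  eq          1.087  0.002319
  solve Keq expr → x = -0.006469; check Q = 0.001805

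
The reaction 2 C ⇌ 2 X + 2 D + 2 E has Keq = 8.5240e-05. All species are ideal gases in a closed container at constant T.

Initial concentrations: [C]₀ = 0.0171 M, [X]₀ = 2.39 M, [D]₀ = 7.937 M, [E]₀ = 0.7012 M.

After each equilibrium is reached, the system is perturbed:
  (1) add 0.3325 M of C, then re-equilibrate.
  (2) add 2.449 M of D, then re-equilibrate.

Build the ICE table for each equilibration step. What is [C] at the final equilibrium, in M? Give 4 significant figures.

Q₀ = 6.0506e+05 vs Keq = 8.5240e-05 ⇒ Q>K, reverse
Step 1:
                    C           X           D           E
  I            0.0171        2.39       7.937      0.7012
  C            0.7007     -0.7007     -0.7007     -0.7007
  E            0.7178       1.689       7.236  5.4208e-04
  solve Keq expr → x = -0.3503; check Q = 8.5240e-05
Then add 0.3325 M of C.
Step 2:
                    C           X           D           E
  I              1.05       1.689       7.236  5.4208e-04
  C       -2.5078e-04  2.5078e-04  2.5078e-04  2.5078e-04
  E              1.05        1.69       7.237  7.9286e-04
  solve Keq expr → x = 1.2539e-04; check Q = 8.5240e-05
Then add 2.449 M of D.
Step 3:
                    C           X           D           E
  I              1.05        1.69       9.686  7.9286e-04
  C        2.0028e-04 -2.0028e-04 -2.0028e-04 -2.0028e-04
  E              1.05       1.689       9.685  5.9258e-04
  solve Keq expr → x = -1.0014e-04; check Q = 8.5240e-05

[C]_eq = 1.05 M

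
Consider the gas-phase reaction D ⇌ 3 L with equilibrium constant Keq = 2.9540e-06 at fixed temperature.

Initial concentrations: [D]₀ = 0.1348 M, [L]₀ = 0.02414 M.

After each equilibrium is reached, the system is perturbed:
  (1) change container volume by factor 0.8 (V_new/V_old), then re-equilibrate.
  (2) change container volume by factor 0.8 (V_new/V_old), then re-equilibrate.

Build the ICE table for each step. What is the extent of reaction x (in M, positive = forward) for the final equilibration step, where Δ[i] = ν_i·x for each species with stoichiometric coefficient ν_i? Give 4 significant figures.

x = -4.6099e-04 M

Q₀ = 1.0436e-04 vs Keq = 2.9540e-06 ⇒ Q>K, reverse
Step 1:
                  D         L
  Initial    0.1348   0.02414
  Change   0.005561  -0.01668
  Equil      0.1404  0.007457
  solve Keq expr → x = -0.005561; check Q = 2.9540e-06
Then change container volume by factor 0.8 (V_new/V_old).
Step 2:
                  D         L
  Initial    0.1755  0.009321
  Change  4.2730e-04 -0.001282
  Equil      0.1759  0.008039
  solve Keq expr → x = -4.2730e-04; check Q = 2.9540e-06
Then change container volume by factor 0.8 (V_new/V_old).
Step 3:
                  D         L
  Initial    0.2198   0.01005
  Change  4.6099e-04 -0.001383
  Equil      0.2203  0.008666
  solve Keq expr → x = -4.6099e-04; check Q = 2.9540e-06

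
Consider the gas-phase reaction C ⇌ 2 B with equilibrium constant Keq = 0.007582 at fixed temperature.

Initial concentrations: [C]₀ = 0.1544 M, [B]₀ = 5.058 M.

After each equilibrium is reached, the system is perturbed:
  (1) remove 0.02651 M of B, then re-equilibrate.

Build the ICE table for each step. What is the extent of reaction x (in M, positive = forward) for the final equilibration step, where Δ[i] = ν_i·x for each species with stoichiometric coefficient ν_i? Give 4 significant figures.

x = 0.01308 M

Q₀ = 165.7 vs Keq = 0.007582 ⇒ Q>K, reverse
Step 1:
                   C          B
  Initial     0.1544      5.058
  Change       2.459     -4.917
  Equil        2.613     0.1408
  solve Keq expr → x = -2.459; check Q = 0.007582
Then remove 0.02651 M of B.
Step 2:
                   C          B
  Initial      2.613     0.1142
  Change    -0.01308    0.02616
  Equil          2.6     0.1404
  solve Keq expr → x = 0.01308; check Q = 0.007582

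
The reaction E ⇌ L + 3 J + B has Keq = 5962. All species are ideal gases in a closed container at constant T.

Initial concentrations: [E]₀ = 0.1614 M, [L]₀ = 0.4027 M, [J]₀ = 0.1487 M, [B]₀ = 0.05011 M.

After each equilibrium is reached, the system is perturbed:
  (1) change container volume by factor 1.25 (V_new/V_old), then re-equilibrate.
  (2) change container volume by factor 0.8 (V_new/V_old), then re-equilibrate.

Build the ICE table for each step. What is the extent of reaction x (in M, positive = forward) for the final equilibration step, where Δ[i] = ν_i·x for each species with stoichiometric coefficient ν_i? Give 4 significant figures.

x = -2.9949e-06 M

Q₀ = 4.1109e-04 vs Keq = 5962 ⇒ Q<K, forward
Step 1:
                   E          L          J          B
  I           0.1614     0.4027     0.1487    0.05011
  C          -0.1614     0.1614     0.4842     0.1614
  E       5.0729e-06     0.5641     0.6329     0.2115
  solve Keq expr → x = 0.1614; check Q = 5962
Then change container volume by factor 1.25 (V_new/V_old).
Step 2:
                   E          L          J          B
  I       4.0583e-06     0.4513     0.5063     0.1692
  C       -2.3959e-06 2.3959e-06 7.1878e-06 2.3959e-06
  E       1.6624e-06     0.4513     0.5063     0.1692
  solve Keq expr → x = 2.3959e-06; check Q = 5962
Then change container volume by factor 0.8 (V_new/V_old).
Step 3:
                   E          L          J          B
  I       2.0780e-06     0.5641     0.6329     0.2115
  C       2.9949e-06 -2.9949e-06 -8.9847e-06 -2.9949e-06
  E       5.0729e-06     0.5641     0.6329     0.2115
  solve Keq expr → x = -2.9949e-06; check Q = 5962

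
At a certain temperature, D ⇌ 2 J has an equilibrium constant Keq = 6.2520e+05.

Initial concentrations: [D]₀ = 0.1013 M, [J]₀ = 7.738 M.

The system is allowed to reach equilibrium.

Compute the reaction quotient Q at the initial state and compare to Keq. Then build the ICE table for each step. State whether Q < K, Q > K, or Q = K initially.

Q₀ = 591.1 vs Keq = 6.2520e+05 ⇒ Q<K, forward
Step 1:
                  D         J
  I          0.1013     7.738
  C         -0.1012    0.2024
  E       1.0085e-04      7.94
  solve Keq expr → x = 0.1012; check Q = 6.2520e+05

Q₀ = 591.1; Q < K (proceeds forward)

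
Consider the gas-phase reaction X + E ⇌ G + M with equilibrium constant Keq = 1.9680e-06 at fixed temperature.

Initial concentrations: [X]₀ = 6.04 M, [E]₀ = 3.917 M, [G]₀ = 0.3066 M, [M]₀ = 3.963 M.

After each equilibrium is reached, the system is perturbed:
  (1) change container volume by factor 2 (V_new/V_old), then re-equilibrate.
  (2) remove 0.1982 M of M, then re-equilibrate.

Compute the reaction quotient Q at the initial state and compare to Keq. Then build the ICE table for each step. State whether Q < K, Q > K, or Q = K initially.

Q₀ = 0.05136 vs Keq = 1.9680e-06 ⇒ Q>K, reverse
Step 1:
                   X          E          G          M
  Initial       6.04      3.917     0.3066      3.963
  Change      0.3066     0.3066    -0.3066    -0.3066
  Equil        6.347      4.224 1.4428e-05      3.656
  solve Keq expr → x = -0.3066; check Q = 1.9680e-06
Then change container volume by factor 2 (V_new/V_old).
Step 2:
                   X          E          G          M
  Initial      3.173      2.112 7.2138e-06      1.828
  Change           0          0          0          0
  Equil        3.173      2.112 7.2138e-06      1.828
  solve Keq expr → x = 0; check Q = 1.9680e-06
Then remove 0.1982 M of M.
Step 3:
                   X          E          G          M
  Initial      3.173      2.112 7.2138e-06       1.63
  Change  -8.7714e-07 -8.7714e-07 8.7714e-07 8.7714e-07
  Equil        3.173      2.112 8.0909e-06       1.63
  solve Keq expr → x = 8.7714e-07; check Q = 1.9680e-06

Q₀ = 0.05136; Q > K (proceeds reverse)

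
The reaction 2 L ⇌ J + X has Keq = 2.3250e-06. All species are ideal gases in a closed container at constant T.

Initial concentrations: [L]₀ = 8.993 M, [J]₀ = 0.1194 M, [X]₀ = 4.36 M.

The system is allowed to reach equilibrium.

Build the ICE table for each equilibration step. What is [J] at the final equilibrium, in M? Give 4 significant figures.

[J]_eq = 4.6726e-05 M

Q₀ = 0.006437 vs Keq = 2.3250e-06 ⇒ Q>K, reverse
Step 1:
                   L          J          X
  I            8.993     0.1194       4.36
  C           0.2387    -0.1194    -0.1194
  E            9.232 4.6726e-05      4.241
  solve Keq expr → x = -0.1194; check Q = 2.3250e-06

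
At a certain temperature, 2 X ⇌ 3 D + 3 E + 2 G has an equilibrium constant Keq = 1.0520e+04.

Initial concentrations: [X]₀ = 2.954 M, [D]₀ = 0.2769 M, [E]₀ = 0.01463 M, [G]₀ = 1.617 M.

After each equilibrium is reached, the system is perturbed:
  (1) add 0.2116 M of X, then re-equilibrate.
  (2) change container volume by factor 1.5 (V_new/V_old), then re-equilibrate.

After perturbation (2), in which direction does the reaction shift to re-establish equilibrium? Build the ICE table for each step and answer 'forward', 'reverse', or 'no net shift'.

Direction: forward

Q₀ = 1.9921e-08 vs Keq = 1.0520e+04 ⇒ Q<K, forward
Step 1:
                   X          D          E          G
  I            2.954     0.2769    0.01463      1.617
  C            -1.95      2.925      2.925       1.95
  E            1.004      3.202      2.939      3.567
  solve Keq expr → x = 0.975; check Q = 1.0520e+04
Then add 0.2116 M of X.
Step 2:
                   X          D          E          G
  I            1.216      3.202      2.939      3.567
  C         -0.07446     0.1117     0.1117    0.07446
  E            1.141      3.313      3.051      3.641
  solve Keq expr → x = 0.03723; check Q = 1.0520e+04
Then change container volume by factor 1.5 (V_new/V_old).
Step 3:
                   X          D          E          G
  I           0.7608      2.209      2.034      2.428
  C          -0.3048     0.4572     0.4572     0.3048
  E            0.456      2.666      2.491      2.732
  solve Keq expr → x = 0.1524; check Q = 1.0520e+04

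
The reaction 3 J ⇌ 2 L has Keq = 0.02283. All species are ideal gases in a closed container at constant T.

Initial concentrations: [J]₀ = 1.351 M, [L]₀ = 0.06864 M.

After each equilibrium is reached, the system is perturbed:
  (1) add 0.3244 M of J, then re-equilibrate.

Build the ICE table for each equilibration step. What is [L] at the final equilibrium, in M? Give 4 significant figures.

Q₀ = 0.001911 vs Keq = 0.02283 ⇒ Q<K, forward
Step 1:
                    J           L
  I             1.351     0.06864
  C           -0.1831      0.1221
  E             1.168      0.1907
  solve Keq expr → x = 0.06103; check Q = 0.02283
Then add 0.3244 M of J.
Step 2:
                    J           L
  I             1.492      0.1907
  C          -0.09022     0.06014
  E             1.402      0.2509
  solve Keq expr → x = 0.03007; check Q = 0.02283

[L]_eq = 0.2509 M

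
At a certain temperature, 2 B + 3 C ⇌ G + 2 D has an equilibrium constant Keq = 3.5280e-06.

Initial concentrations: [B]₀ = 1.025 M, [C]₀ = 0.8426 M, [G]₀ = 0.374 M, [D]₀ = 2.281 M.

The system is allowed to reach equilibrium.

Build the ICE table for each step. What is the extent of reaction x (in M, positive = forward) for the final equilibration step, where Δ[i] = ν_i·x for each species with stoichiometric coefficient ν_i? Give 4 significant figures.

Q₀ = 3.096 vs Keq = 3.5280e-06 ⇒ Q>K, reverse
Step 1:
                   B          C          G          D
  init         1.025     0.8426      0.374      2.281
  Δ           0.7479      1.122     -0.374    -0.7479
  eq           1.773      1.964 3.5772e-05      1.533
  solve Keq expr → x = -0.374; check Q = 3.5280e-06

x = -0.374 M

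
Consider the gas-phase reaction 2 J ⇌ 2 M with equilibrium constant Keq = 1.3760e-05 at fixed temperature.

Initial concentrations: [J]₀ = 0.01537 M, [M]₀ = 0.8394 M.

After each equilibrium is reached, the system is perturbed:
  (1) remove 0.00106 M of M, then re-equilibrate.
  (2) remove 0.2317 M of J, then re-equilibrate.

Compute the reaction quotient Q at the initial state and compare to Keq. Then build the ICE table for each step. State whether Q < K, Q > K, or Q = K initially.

Q₀ = 2983; Q > K (proceeds reverse)

Q₀ = 2983 vs Keq = 1.3760e-05 ⇒ Q>K, reverse
Step 1:
                   J          M
  Initial    0.01537     0.8394
  Change      0.8362    -0.8362
  Equil       0.8516   0.003159
  solve Keq expr → x = -0.4181; check Q = 1.3760e-05
Then remove 0.00106 M of M.
Step 2:
                   J          M
  Initial     0.8516   0.002099
  Change   -0.001056   0.001056
  Equil       0.8506   0.003155
  solve Keq expr → x = 5.2804e-04; check Q = 1.3760e-05
Then remove 0.2317 M of J.
Step 3:
                   J          M
  Initial     0.6189   0.003155
  Change  8.5630e-04 -8.5630e-04
  Equil       0.6197   0.002299
  solve Keq expr → x = -4.2815e-04; check Q = 1.3760e-05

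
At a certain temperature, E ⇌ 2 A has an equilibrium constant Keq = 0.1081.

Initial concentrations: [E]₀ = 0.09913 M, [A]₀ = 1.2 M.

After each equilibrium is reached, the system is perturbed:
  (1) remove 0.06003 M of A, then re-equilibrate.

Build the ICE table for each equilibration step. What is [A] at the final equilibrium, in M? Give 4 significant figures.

Q₀ = 14.53 vs Keq = 0.1081 ⇒ Q>K, reverse
Step 1:
                  E         A
  init      0.09913       1.2
  Δ          0.4754   -0.9508
  eq         0.5745    0.2492
  solve Keq expr → x = -0.4754; check Q = 0.1081
Then remove 0.06003 M of A.
Step 2:
                  E         A
  init       0.5745    0.1892
  Δ        -0.02705   0.05409
  eq         0.5475    0.2433
  solve Keq expr → x = 0.02705; check Q = 0.1081

[A]_eq = 0.2433 M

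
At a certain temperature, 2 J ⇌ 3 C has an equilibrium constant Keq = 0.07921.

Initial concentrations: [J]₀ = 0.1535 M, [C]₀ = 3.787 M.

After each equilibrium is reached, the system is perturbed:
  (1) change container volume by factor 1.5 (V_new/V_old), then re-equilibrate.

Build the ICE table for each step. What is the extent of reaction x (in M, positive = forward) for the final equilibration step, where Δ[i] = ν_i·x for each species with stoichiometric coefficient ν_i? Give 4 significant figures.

Q₀ = 2305 vs Keq = 0.07921 ⇒ Q>K, reverse
Step 1:
                   J          C
  Initial     0.1535      3.787
  Change       2.041     -3.062
  Equil        2.195     0.7253
  solve Keq expr → x = -1.021; check Q = 0.07921
Then change container volume by factor 1.5 (V_new/V_old).
Step 2:
                   J          C
  Initial      1.463     0.4835
  Change    -0.03991    0.05986
  Equil        1.423     0.5434
  solve Keq expr → x = 0.01995; check Q = 0.07921

x = 0.01995 M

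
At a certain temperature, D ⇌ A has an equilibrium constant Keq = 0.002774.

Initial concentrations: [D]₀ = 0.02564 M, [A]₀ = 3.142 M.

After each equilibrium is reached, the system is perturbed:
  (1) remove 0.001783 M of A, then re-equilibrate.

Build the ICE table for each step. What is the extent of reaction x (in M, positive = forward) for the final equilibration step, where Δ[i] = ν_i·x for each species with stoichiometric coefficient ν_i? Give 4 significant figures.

x = 0.001778 M

Q₀ = 122.5 vs Keq = 0.002774 ⇒ Q>K, reverse
Step 1:
                  D         A
  init      0.02564     3.142
  Δ           3.133    -3.133
  eq          3.159  0.008763
  solve Keq expr → x = -3.133; check Q = 0.002774
Then remove 0.001783 M of A.
Step 2:
                  D         A
  init        3.159   0.00698
  Δ       -0.001778  0.001778
  eq          3.157  0.008758
  solve Keq expr → x = 0.001778; check Q = 0.002774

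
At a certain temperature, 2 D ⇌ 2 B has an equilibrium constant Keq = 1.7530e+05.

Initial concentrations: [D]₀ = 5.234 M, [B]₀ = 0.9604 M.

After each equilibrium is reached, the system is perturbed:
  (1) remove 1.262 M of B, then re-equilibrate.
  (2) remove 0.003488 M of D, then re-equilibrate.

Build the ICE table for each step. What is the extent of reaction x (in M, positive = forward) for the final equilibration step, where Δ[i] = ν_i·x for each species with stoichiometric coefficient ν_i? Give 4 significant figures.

Q₀ = 0.03367 vs Keq = 1.7530e+05 ⇒ Q<K, forward
Step 1:
                  D         B
  I           5.234    0.9604
  C          -5.219     5.219
  E         0.01476      6.18
  solve Keq expr → x = 2.61; check Q = 1.7530e+05
Then remove 1.262 M of B.
Step 2:
                  D         B
  I         0.01476     4.918
  C       -0.003007  0.003007
  E         0.01175     4.921
  solve Keq expr → x = 0.001503; check Q = 1.7530e+05
Then remove 0.003488 M of D.
Step 3:
                  D         B
  I        0.008265     4.921
  C         0.00348  -0.00348
  E         0.01174     4.917
  solve Keq expr → x = -0.00174; check Q = 1.7530e+05

x = -0.00174 M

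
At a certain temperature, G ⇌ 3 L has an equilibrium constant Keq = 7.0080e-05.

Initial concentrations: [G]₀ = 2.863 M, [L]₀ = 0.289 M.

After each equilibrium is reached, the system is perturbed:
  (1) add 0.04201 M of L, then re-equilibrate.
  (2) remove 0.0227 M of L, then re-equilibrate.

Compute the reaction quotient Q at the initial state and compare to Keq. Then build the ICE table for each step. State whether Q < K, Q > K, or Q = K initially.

Q₀ = 0.008431 vs Keq = 7.0080e-05 ⇒ Q>K, reverse
Step 1:
                   G          L
  Initial      2.863      0.289
  Change     0.07665    -0.2299
  Equil         2.94    0.05906
  solve Keq expr → x = -0.07665; check Q = 7.0080e-05
Then add 0.04201 M of L.
Step 2:
                   G          L
  Initial       2.94     0.1011
  Change     0.01397   -0.04192
  Equil        2.954    0.05915
  solve Keq expr → x = -0.01397; check Q = 7.0080e-05
Then remove 0.0227 M of L.
Step 3:
                   G          L
  Initial      2.954    0.03645
  Change    -0.00755    0.02265
  Equil        2.946     0.0591
  solve Keq expr → x = 0.00755; check Q = 7.0080e-05

Q₀ = 0.008431; Q > K (proceeds reverse)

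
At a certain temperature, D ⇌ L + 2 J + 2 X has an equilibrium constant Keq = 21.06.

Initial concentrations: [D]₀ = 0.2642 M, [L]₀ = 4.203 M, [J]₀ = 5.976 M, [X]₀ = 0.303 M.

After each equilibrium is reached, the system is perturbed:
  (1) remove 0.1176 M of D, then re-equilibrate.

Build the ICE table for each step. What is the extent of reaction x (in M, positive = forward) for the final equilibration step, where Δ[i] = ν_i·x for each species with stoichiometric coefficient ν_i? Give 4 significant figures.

x = -0.01804 M

Q₀ = 52.16 vs Keq = 21.06 ⇒ Q>K, reverse
Step 1:
                    D           L           J           X
  Initial      0.2642       4.203       5.976       0.303
  Change      0.04516    -0.04516    -0.09032    -0.09032
  Equil        0.3094       4.158       5.886      0.2127
  solve Keq expr → x = -0.04516; check Q = 21.06
Then remove 0.1176 M of D.
Step 2:
                    D           L           J           X
  Initial      0.1918       4.158       5.886      0.2127
  Change      0.01804    -0.01804    -0.03607    -0.03607
  Equil        0.2098        4.14        5.85      0.1766
  solve Keq expr → x = -0.01804; check Q = 21.06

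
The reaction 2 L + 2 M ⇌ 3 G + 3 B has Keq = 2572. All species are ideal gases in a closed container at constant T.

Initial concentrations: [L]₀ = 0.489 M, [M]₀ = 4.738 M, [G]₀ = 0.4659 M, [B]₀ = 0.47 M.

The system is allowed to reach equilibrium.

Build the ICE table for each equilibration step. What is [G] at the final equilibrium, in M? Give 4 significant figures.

[G]_eq = 1.188 M

Q₀ = 0.001956 vs Keq = 2572 ⇒ Q<K, forward
Step 1:
                   L          M          G          B
  init         0.489      4.738     0.4659       0.47
  Δ          -0.4812    -0.4812     0.7218     0.7218
  eq        0.007801      4.257      1.188      1.192
  solve Keq expr → x = 0.2406; check Q = 2572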